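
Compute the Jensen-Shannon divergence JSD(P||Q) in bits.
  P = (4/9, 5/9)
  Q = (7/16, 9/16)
0.0000 bits

Jensen-Shannon divergence is:
JSD(P||Q) = 0.5 × D_KL(P||M) + 0.5 × D_KL(Q||M)
where M = 0.5 × (P + Q) is the mixture distribution.

M = 0.5 × (4/9, 5/9) + 0.5 × (7/16, 9/16) = (0.440972, 0.559028)

D_KL(P||M) = 0.0000 bits
D_KL(Q||M) = 0.0000 bits

JSD(P||Q) = 0.5 × 0.0000 + 0.5 × 0.0000 = 0.0000 bits

Unlike KL divergence, JSD is symmetric and bounded: 0 ≤ JSD ≤ log(2).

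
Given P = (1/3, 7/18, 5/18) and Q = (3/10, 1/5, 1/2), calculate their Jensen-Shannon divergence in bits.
0.0461 bits

Jensen-Shannon divergence is:
JSD(P||Q) = 0.5 × D_KL(P||M) + 0.5 × D_KL(Q||M)
where M = 0.5 × (P + Q) is the mixture distribution.

M = 0.5 × (1/3, 7/18, 5/18) + 0.5 × (3/10, 1/5, 1/2) = (0.316667, 0.294444, 7/18)

D_KL(P||M) = 0.0459 bits
D_KL(Q||M) = 0.0463 bits

JSD(P||Q) = 0.5 × 0.0459 + 0.5 × 0.0463 = 0.0461 bits

Unlike KL divergence, JSD is symmetric and bounded: 0 ≤ JSD ≤ log(2).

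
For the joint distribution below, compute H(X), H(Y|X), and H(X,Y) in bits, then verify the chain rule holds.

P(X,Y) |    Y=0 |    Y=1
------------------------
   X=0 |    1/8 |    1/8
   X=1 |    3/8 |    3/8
H(X,Y) = 1.8113, H(X) = 0.8113, H(Y|X) = 1.0000 (all in bits)

Chain rule: H(X,Y) = H(X) + H(Y|X)

Left side — joint entropy directly:
H(X,Y) = -Σ p(x,y) log p(x,y) = 1.8113 bits

Right side — compute H(Y|X) from the conditional distributions:
P(X) = (1/4, 3/4), so H(X) = 0.8113 bits
H(Y|X) = Σ_x P(X=x) · H(Y|X=x):
  P(Y|X=0) = (1/2, 1/2), H(Y|X=0) = 1.0000, weight P(X=0) = 1/4
  P(Y|X=1) = (1/2, 1/2), H(Y|X=1) = 1.0000, weight P(X=1) = 3/4
H(Y|X) = 1.0000 bits

H(X) + H(Y|X) = 0.8113 + 1.0000 = 1.8113 bits

Both sides equal 1.8113 bits. ✓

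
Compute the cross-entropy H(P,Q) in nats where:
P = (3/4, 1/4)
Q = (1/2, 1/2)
0.6931 nats

Cross-entropy: H(P,Q) = -Σ p(x) log q(x)

Alternatively: H(P,Q) = H(P) + D_KL(P||Q)
H(P) = 0.5623 nats
D_KL(P||Q) = 0.1308 nats

H(P,Q) = 0.5623 + 0.1308 = 0.6931 nats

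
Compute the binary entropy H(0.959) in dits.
0.0743 dits

The binary entropy function is:
H(p) = -p log(p) - (1-p) log(1-p)

H(0.959) = -0.959 × log_10(0.959) - 0.041 × log_10(0.041)
H(0.959) = 0.0743 dits

Note: Binary entropy is maximized at p=0.5 (H=1 bit) and minimized at p=0 or p=1 (H=0).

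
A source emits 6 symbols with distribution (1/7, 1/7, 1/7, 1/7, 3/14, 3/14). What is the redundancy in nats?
0.0196 nats

Redundancy measures how far a source is from maximum entropy:
R = H_max - H(X)

Maximum entropy for 6 symbols: H_max = log_e(6) = 1.7918 nats
Actual entropy: H(X) = 1.7721 nats
Redundancy: R = 1.7918 - 1.7721 = 0.0196 nats

This redundancy represents potential for compression: the source could be compressed by 0.0196 nats per symbol.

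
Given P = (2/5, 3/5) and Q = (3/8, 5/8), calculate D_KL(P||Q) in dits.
0.0006 dits

KL divergence: D_KL(P||Q) = Σ p(x) log(p(x)/q(x))

Computing term by term:
  x=0: 2/5 × log_10[(2/5)/(3/8)] = 2/5 × 0.0280 = 0.0112
  x=1: 3/5 × log_10[(3/5)/(5/8)] = 3/5 × -0.0177 = -0.0106

D_KL(P||Q) = 0.0006 dits

Note: KL divergence is always non-negative and equals 0 iff P = Q.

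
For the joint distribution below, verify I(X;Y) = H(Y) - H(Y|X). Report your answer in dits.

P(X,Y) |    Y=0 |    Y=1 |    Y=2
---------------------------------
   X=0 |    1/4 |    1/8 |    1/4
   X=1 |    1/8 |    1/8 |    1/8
I(X;Y) = 0.0047 dits

Mutual information has multiple equivalent forms:
- I(X;Y) = H(X) - H(X|Y)
- I(X;Y) = H(Y) - H(Y|X)
- I(X;Y) = H(X) + H(Y) - H(X,Y)

Computing all quantities:
H(X) = 0.2873, H(Y) = 0.4700, H(X,Y) = 0.7526
H(X|Y) = 0.2826, H(Y|X) = 0.4653

Verification:
H(X) - H(X|Y) = 0.2873 - 0.2826 = 0.0047
H(Y) - H(Y|X) = 0.4700 - 0.4653 = 0.0047
H(X) + H(Y) - H(X,Y) = 0.2873 + 0.4700 - 0.7526 = 0.0047

All forms give I(X;Y) = 0.0047 dits. ✓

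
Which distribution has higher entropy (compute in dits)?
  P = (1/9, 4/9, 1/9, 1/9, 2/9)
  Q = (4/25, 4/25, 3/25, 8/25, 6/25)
Q

Computing entropies in dits:
H(P) = 0.6198
H(Q) = 0.6723

Distribution Q has higher entropy.

Intuition: The distribution closer to uniform (more spread out) has higher entropy.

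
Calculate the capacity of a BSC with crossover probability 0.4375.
0.0113 bits

For a binary symmetric channel (BSC) with error probability p:
Capacity C = 1 - H(p) bits per symbol

where H(p) = -p log₂(p) - (1-p) log₂(1-p) is the binary entropy function.

H(0.4375) = 0.9887 bits
C = 1 - 0.9887 = 0.0113 bits per symbol

This means we can reliably transmit up to 0.0113 bits of information per channel use.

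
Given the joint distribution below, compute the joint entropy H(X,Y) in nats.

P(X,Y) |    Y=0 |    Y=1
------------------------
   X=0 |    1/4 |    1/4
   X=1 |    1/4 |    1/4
1.3863 nats

Joint entropy is H(X,Y) = -Σ_{x,y} p(x,y) log p(x,y).

Summing over all non-zero entries:
H(X,Y) = -[1/4·log_e(1/4) + 1/4·log_e(1/4) + 1/4·log_e(1/4) + 1/4·log_e(1/4)]
H(X,Y) = 1.3863 nats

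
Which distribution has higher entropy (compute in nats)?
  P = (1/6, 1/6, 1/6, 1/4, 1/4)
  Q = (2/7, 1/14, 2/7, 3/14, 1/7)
P

Computing entropies in nats:
H(P) = 1.5890
H(Q) = 1.5125

Distribution P has higher entropy.

Intuition: The distribution closer to uniform (more spread out) has higher entropy.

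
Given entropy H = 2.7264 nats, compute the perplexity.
15.2778

Perplexity is e^H (or exp(H) for natural log).

H = 2.7264 nats
Perplexity = e^2.7264 = 15.2778

Interpretation: The model's uncertainty is equivalent to choosing uniformly among 15.3 options.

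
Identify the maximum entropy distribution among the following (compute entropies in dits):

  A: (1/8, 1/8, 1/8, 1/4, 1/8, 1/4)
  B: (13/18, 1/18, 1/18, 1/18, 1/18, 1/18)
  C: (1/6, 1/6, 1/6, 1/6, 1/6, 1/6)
C

For a discrete distribution over n outcomes, entropy is maximized by the uniform distribution.

Computing entropies:
H(A) = 0.7526 dits
H(B) = 0.4508 dits
H(C) = 0.7782 dits

The uniform distribution (where all probabilities equal 1/6) achieves the maximum entropy of log_10(6) = 0.7782 dits.

Distribution C has the highest entropy.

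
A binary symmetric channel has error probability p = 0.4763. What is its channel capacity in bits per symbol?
0.0016 bits

For a binary symmetric channel (BSC) with error probability p:
Capacity C = 1 - H(p) bits per symbol

where H(p) = -p log₂(p) - (1-p) log₂(1-p) is the binary entropy function.

H(0.4763) = 0.9984 bits
C = 1 - 0.9984 = 0.0016 bits per symbol

This means we can reliably transmit up to 0.0016 bits of information per channel use.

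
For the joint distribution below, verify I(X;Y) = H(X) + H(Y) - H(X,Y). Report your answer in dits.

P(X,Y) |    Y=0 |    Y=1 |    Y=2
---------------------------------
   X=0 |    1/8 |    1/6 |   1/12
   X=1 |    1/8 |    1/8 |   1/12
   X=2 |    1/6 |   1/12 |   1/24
I(X;Y) = 0.0096 dits

Mutual information has multiple equivalent forms:
- I(X;Y) = H(X) - H(X|Y)
- I(X;Y) = H(Y) - H(Y|X)
- I(X;Y) = H(X) + H(Y) - H(X,Y)

Computing all quantities:
H(X) = 0.4749, H(Y) = 0.4601, H(X,Y) = 0.9253
H(X|Y) = 0.4653, H(Y|X) = 0.4505

Verification:
H(X) - H(X|Y) = 0.4749 - 0.4653 = 0.0096
H(Y) - H(Y|X) = 0.4601 - 0.4505 = 0.0096
H(X) + H(Y) - H(X,Y) = 0.4749 + 0.4601 - 0.9253 = 0.0096

All forms give I(X;Y) = 0.0096 dits. ✓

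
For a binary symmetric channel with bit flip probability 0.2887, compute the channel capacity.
0.1330 bits

For a binary symmetric channel (BSC) with error probability p:
Capacity C = 1 - H(p) bits per symbol

where H(p) = -p log₂(p) - (1-p) log₂(1-p) is the binary entropy function.

H(0.2887) = 0.8670 bits
C = 1 - 0.8670 = 0.1330 bits per symbol

This means we can reliably transmit up to 0.1330 bits of information per channel use.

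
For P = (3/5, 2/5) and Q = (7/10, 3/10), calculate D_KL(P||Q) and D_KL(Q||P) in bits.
D_KL(P||Q) = 0.0326, D_KL(Q||P) = 0.0312

KL divergence is not symmetric: D_KL(P||Q) ≠ D_KL(Q||P) in general.

D_KL(P||Q) = 0.0326 bits
D_KL(Q||P) = 0.0312 bits

No, they are not equal!

This asymmetry is why KL divergence is not a true distance metric.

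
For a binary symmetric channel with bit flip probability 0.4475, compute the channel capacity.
0.0080 bits

For a binary symmetric channel (BSC) with error probability p:
Capacity C = 1 - H(p) bits per symbol

where H(p) = -p log₂(p) - (1-p) log₂(1-p) is the binary entropy function.

H(0.4475) = 0.9920 bits
C = 1 - 0.9920 = 0.0080 bits per symbol

This means we can reliably transmit up to 0.0080 bits of information per channel use.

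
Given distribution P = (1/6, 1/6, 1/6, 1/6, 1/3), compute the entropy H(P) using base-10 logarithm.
0.6778 dits

Shannon entropy is H(X) = -Σ p(x) log p(x).

For P = (1/6, 1/6, 1/6, 1/6, 1/3):
H = -1/6 × log_10(1/6) -1/6 × log_10(1/6) -1/6 × log_10(1/6) -1/6 × log_10(1/6) -1/3 × log_10(1/3)
H = 0.6778 dits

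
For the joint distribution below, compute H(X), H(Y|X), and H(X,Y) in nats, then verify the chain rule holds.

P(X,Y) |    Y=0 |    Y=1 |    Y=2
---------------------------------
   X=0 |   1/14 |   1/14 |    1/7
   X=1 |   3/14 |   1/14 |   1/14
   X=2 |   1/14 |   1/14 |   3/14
H(X,Y) = 2.0692, H(X) = 1.0934, H(Y|X) = 0.9758 (all in nats)

Chain rule: H(X,Y) = H(X) + H(Y|X)

Left side — joint entropy directly:
H(X,Y) = -Σ p(x,y) log p(x,y) = 2.0692 nats

Right side — compute H(Y|X) from the conditional distributions:
P(X) = (2/7, 5/14, 5/14), so H(X) = 1.0934 nats
H(Y|X) = Σ_x P(X=x) · H(Y|X=x):
  P(Y|X=0) = (1/4, 1/4, 1/2), H(Y|X=0) = 1.0397, weight P(X=0) = 2/7
  P(Y|X=1) = (3/5, 1/5, 1/5), H(Y|X=1) = 0.9503, weight P(X=1) = 5/14
  P(Y|X=2) = (1/5, 1/5, 3/5), H(Y|X=2) = 0.9503, weight P(X=2) = 5/14
H(Y|X) = 0.9758 nats

H(X) + H(Y|X) = 1.0934 + 0.9758 = 2.0692 nats

Both sides equal 2.0692 nats. ✓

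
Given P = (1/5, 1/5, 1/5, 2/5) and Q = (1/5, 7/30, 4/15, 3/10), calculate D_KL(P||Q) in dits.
0.0116 dits

KL divergence: D_KL(P||Q) = Σ p(x) log(p(x)/q(x))

Computing term by term:
  x=0: 1/5 × log_10[(1/5)/(1/5)] = 1/5 × 0.0000 = 0.0000
  x=1: 1/5 × log_10[(1/5)/(7/30)] = 1/5 × -0.0669 = -0.0134
  x=2: 1/5 × log_10[(1/5)/(4/15)] = 1/5 × -0.1249 = -0.0250
  x=3: 2/5 × log_10[(2/5)/(3/10)] = 2/5 × 0.1249 = 0.0500

D_KL(P||Q) = 0.0116 dits

Note: KL divergence is always non-negative and equals 0 iff P = Q.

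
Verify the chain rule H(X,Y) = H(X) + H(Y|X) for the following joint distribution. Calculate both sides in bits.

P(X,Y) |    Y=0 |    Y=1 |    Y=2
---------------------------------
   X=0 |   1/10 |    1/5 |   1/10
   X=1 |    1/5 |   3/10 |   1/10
H(X,Y) = 2.4464, H(X) = 0.9710, H(Y|X) = 1.4755 (all in bits)

Chain rule: H(X,Y) = H(X) + H(Y|X)

Left side — joint entropy directly:
H(X,Y) = -Σ p(x,y) log p(x,y) = 2.4464 bits

Right side — compute H(Y|X) from the conditional distributions:
P(X) = (2/5, 3/5), so H(X) = 0.9710 bits
H(Y|X) = Σ_x P(X=x) · H(Y|X=x):
  P(Y|X=0) = (1/4, 1/2, 1/4), H(Y|X=0) = 1.5000, weight P(X=0) = 2/5
  P(Y|X=1) = (1/3, 1/2, 1/6), H(Y|X=1) = 1.4591, weight P(X=1) = 3/5
H(Y|X) = 1.4755 bits

H(X) + H(Y|X) = 0.9710 + 1.4755 = 2.4464 bits

Both sides equal 2.4464 bits. ✓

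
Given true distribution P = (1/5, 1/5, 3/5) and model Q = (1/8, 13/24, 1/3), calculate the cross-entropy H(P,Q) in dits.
0.5201 dits

Cross-entropy: H(P,Q) = -Σ p(x) log q(x)

Alternatively: H(P,Q) = H(P) + D_KL(P||Q)
H(P) = 0.4127 dits
D_KL(P||Q) = 0.1074 dits

H(P,Q) = 0.4127 + 0.1074 = 0.5201 dits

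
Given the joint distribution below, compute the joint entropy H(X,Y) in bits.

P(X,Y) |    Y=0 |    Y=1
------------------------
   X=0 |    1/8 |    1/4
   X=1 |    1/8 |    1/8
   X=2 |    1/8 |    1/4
2.5000 bits

Joint entropy is H(X,Y) = -Σ_{x,y} p(x,y) log p(x,y).

Summing over all non-zero entries:
H(X,Y) = -[1/8·log_2(1/8) + 1/4·log_2(1/4) + 1/8·log_2(1/8) + 1/8·log_2(1/8) + 1/8·log_2(1/8) + 1/4·log_2(1/4)]
H(X,Y) = 2.5000 bits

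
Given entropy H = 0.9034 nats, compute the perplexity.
2.4680

Perplexity is e^H (or exp(H) for natural log).

H = 0.9034 nats
Perplexity = e^0.9034 = 2.4680

Interpretation: The model's uncertainty is equivalent to choosing uniformly among 2.5 options.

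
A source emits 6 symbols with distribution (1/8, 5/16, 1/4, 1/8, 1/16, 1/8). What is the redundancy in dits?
0.0559 dits

Redundancy measures how far a source is from maximum entropy:
R = H_max - H(X)

Maximum entropy for 6 symbols: H_max = log_10(6) = 0.7782 dits
Actual entropy: H(X) = 0.7223 dits
Redundancy: R = 0.7782 - 0.7223 = 0.0559 dits

This redundancy represents potential for compression: the source could be compressed by 0.0559 dits per symbol.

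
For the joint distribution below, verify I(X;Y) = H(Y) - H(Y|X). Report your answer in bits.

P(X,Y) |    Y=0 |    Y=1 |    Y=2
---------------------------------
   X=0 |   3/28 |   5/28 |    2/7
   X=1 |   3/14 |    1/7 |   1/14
I(X;Y) = 0.1137 bits

Mutual information has multiple equivalent forms:
- I(X;Y) = H(X) - H(X|Y)
- I(X;Y) = H(Y) - H(Y|X)
- I(X;Y) = H(X) + H(Y) - H(X,Y)

Computing all quantities:
H(X) = 0.9852, H(Y) = 1.5831, H(X,Y) = 2.4547
H(X|Y) = 0.8716, H(Y|X) = 1.4695

Verification:
H(X) - H(X|Y) = 0.9852 - 0.8716 = 0.1137
H(Y) - H(Y|X) = 1.5831 - 1.4695 = 0.1137
H(X) + H(Y) - H(X,Y) = 0.9852 + 1.5831 - 2.4547 = 0.1137

All forms give I(X;Y) = 0.1137 bits. ✓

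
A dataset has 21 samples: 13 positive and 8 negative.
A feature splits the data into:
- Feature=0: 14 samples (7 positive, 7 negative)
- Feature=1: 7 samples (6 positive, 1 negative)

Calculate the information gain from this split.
0.0948 bits

Information Gain = H(Y) - H(Y|Feature)

Before split:
P(positive) = 13/21 = 0.6190
H(Y) = 0.9587 bits

After split:
Feature=0: H = 1.0000 bits (weight = 14/21)
Feature=1: H = 0.5917 bits (weight = 7/21)
H(Y|Feature) = (14/21)×1.0000 + (7/21)×0.5917 = 0.8639 bits

Information Gain = 0.9587 - 0.8639 = 0.0948 bits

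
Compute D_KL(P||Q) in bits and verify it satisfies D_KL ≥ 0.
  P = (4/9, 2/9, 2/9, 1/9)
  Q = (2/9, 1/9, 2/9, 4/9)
0.4444 bits

KL divergence satisfies the Gibbs inequality: D_KL(P||Q) ≥ 0 for all distributions P, Q.

D_KL(P||Q) = Σ p(x) log(p(x)/q(x))
Term by term:
  x=0: 4/9 × log_2[(4/9)/(2/9)] = 0.4444
  x=1: 2/9 × log_2[(2/9)/(1/9)] = 0.2222
  x=2: 2/9 × log_2[(2/9)/(2/9)] = 0.0000
  x=3: 1/9 × log_2[(1/9)/(4/9)] = -0.2222
D_KL(P||Q) = 0.4444 bits

D_KL(P||Q) = 0.4444 ≥ 0 ✓

This non-negativity is a fundamental property: relative entropy cannot be negative because it measures how different Q is from P.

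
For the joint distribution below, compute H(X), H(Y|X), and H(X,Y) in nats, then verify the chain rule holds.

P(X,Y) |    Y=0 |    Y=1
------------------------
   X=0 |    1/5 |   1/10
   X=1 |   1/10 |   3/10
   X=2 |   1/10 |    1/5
H(X,Y) = 1.6957, H(X) = 1.0889, H(Y|X) = 0.6068 (all in nats)

Chain rule: H(X,Y) = H(X) + H(Y|X)

Left side — joint entropy directly:
H(X,Y) = -Σ p(x,y) log p(x,y) = 1.6957 nats

Right side — compute H(Y|X) from the conditional distributions:
P(X) = (3/10, 2/5, 3/10), so H(X) = 1.0889 nats
H(Y|X) = Σ_x P(X=x) · H(Y|X=x):
  P(Y|X=0) = (2/3, 1/3), H(Y|X=0) = 0.6365, weight P(X=0) = 3/10
  P(Y|X=1) = (1/4, 3/4), H(Y|X=1) = 0.5623, weight P(X=1) = 2/5
  P(Y|X=2) = (1/3, 2/3), H(Y|X=2) = 0.6365, weight P(X=2) = 3/10
H(Y|X) = 0.6068 nats

H(X) + H(Y|X) = 1.0889 + 0.6068 = 1.6957 nats

Both sides equal 1.6957 nats. ✓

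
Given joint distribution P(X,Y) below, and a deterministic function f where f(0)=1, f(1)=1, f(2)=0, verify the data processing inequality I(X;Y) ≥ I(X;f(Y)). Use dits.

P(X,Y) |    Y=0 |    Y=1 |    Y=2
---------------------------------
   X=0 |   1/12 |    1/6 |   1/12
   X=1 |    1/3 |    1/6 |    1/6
I(X;Y) = 0.0164, I(X;f(Y)) = 0.0000, inequality holds: 0.0164 ≥ 0.0000

Data Processing Inequality: For any Markov chain X → Y → Z, we have I(X;Y) ≥ I(X;Z).

Here Z = f(Y) is a deterministic function of Y, forming X → Y → Z.

Original I(X;Y) = 0.0164 dits

After applying f:
P(X,Z) where Z=f(Y):
- P(X,Z=0) = P(X,Y=2)
- P(X,Z=1) = P(X,Y=0) + P(X,Y=1)

I(X;Z) = I(X;f(Y)) = 0.0000 dits

Verification: 0.0164 ≥ 0.0000 ✓

Information cannot be created by processing; the function f can only lose information about X.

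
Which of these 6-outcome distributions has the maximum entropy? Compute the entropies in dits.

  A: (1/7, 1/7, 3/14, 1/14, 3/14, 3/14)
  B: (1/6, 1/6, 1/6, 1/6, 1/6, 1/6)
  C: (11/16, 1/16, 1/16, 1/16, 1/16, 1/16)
B

For a discrete distribution over n outcomes, entropy is maximized by the uniform distribution.

Computing entropies:
H(A) = 0.7534 dits
H(B) = 0.7782 dits
H(C) = 0.4882 dits

The uniform distribution (where all probabilities equal 1/6) achieves the maximum entropy of log_10(6) = 0.7782 dits.

Distribution B has the highest entropy.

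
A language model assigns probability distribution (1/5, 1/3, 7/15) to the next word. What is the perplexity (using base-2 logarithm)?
2.8399

Perplexity is 2^H (or exp(H) for natural log).

First, H = -Σ p log p = 1.5058 bits
Perplexity = 2^1.5058 = 2.8399

Interpretation: The model's uncertainty is equivalent to choosing uniformly among 2.8 options.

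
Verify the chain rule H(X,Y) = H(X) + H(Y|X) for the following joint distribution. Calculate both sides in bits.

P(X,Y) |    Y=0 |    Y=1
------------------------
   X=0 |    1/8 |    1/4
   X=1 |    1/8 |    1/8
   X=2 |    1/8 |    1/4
H(X,Y) = 2.5000, H(X) = 1.5613, H(Y|X) = 0.9387 (all in bits)

Chain rule: H(X,Y) = H(X) + H(Y|X)

Left side — joint entropy directly:
H(X,Y) = -Σ p(x,y) log p(x,y) = 2.5000 bits

Right side — compute H(Y|X) from the conditional distributions:
P(X) = (3/8, 1/4, 3/8), so H(X) = 1.5613 bits
H(Y|X) = Σ_x P(X=x) · H(Y|X=x):
  P(Y|X=0) = (1/3, 2/3), H(Y|X=0) = 0.9183, weight P(X=0) = 3/8
  P(Y|X=1) = (1/2, 1/2), H(Y|X=1) = 1.0000, weight P(X=1) = 1/4
  P(Y|X=2) = (1/3, 2/3), H(Y|X=2) = 0.9183, weight P(X=2) = 3/8
H(Y|X) = 0.9387 bits

H(X) + H(Y|X) = 1.5613 + 0.9387 = 2.5000 bits

Both sides equal 2.5000 bits. ✓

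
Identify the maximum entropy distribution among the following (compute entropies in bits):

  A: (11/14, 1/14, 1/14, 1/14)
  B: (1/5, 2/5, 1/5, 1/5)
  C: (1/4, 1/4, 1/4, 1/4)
C

For a discrete distribution over n outcomes, entropy is maximized by the uniform distribution.

Computing entropies:
H(A) = 1.0892 bits
H(B) = 1.9219 bits
H(C) = 2.0000 bits

The uniform distribution (where all probabilities equal 1/4) achieves the maximum entropy of log_2(4) = 2.0000 bits.

Distribution C has the highest entropy.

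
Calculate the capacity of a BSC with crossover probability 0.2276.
0.2262 bits

For a binary symmetric channel (BSC) with error probability p:
Capacity C = 1 - H(p) bits per symbol

where H(p) = -p log₂(p) - (1-p) log₂(1-p) is the binary entropy function.

H(0.2276) = 0.7738 bits
C = 1 - 0.7738 = 0.2262 bits per symbol

This means we can reliably transmit up to 0.2262 bits of information per channel use.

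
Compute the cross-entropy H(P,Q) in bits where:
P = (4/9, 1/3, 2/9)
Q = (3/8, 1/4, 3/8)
1.6100 bits

Cross-entropy: H(P,Q) = -Σ p(x) log q(x)

Alternatively: H(P,Q) = H(P) + D_KL(P||Q)
H(P) = 1.5305 bits
D_KL(P||Q) = 0.0795 bits

H(P,Q) = 1.5305 + 0.0795 = 1.6100 bits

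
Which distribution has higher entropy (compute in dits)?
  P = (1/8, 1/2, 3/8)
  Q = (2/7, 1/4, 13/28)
Q

Computing entropies in dits:
H(P) = 0.4231
H(Q) = 0.4607

Distribution Q has higher entropy.

Intuition: The distribution closer to uniform (more spread out) has higher entropy.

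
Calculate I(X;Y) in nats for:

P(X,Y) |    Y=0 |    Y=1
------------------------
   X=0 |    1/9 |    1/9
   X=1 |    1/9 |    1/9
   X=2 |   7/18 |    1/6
0.0208 nats

Mutual information: I(X;Y) = H(X) + H(Y) - H(X,Y)

Marginals:
P(X) = (2/9, 2/9, 5/9), H(X) = 0.9950 nats
P(Y) = (11/18, 7/18), H(Y) = 0.6682 nats

Joint entropy: H(X,Y) = 1.6425 nats

I(X;Y) = 0.9950 + 0.6682 - 1.6425 = 0.0208 nats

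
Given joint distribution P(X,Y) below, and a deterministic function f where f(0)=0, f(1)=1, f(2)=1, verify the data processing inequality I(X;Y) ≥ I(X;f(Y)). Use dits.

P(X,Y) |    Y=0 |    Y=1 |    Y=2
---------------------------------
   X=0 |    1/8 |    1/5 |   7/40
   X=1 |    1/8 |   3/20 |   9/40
I(X;Y) = 0.0029, I(X;f(Y)) = 0.0000, inequality holds: 0.0029 ≥ 0.0000

Data Processing Inequality: For any Markov chain X → Y → Z, we have I(X;Y) ≥ I(X;Z).

Here Z = f(Y) is a deterministic function of Y, forming X → Y → Z.

Original I(X;Y) = 0.0029 dits

After applying f:
P(X,Z) where Z=f(Y):
- P(X,Z=0) = P(X,Y=0)
- P(X,Z=1) = P(X,Y=1) + P(X,Y=2)

I(X;Z) = I(X;f(Y)) = 0.0000 dits

Verification: 0.0029 ≥ 0.0000 ✓

Information cannot be created by processing; the function f can only lose information about X.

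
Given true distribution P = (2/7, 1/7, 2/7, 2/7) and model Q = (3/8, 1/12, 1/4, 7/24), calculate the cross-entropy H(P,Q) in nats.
1.3833 nats

Cross-entropy: H(P,Q) = -Σ p(x) log q(x)

Alternatively: H(P,Q) = H(P) + D_KL(P||Q)
H(P) = 1.3518 nats
D_KL(P||Q) = 0.0316 nats

H(P,Q) = 1.3518 + 0.0316 = 1.3833 nats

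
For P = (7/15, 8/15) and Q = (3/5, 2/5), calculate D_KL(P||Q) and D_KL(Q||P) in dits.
D_KL(P||Q) = 0.0157, D_KL(Q||P) = 0.0155

KL divergence is not symmetric: D_KL(P||Q) ≠ D_KL(Q||P) in general.

D_KL(P||Q) = 0.0157 dits
D_KL(Q||P) = 0.0155 dits

No, they are not equal!

This asymmetry is why KL divergence is not a true distance metric.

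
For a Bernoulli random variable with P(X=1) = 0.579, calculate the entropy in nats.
0.6806 nats

The binary entropy function is:
H(p) = -p log(p) - (1-p) log(1-p)

H(0.579) = -0.579 × log_e(0.579) - 0.421 × log_e(0.421)
H(0.579) = 0.6806 nats

Note: Binary entropy is maximized at p=0.5 (H=1 bit) and minimized at p=0 or p=1 (H=0).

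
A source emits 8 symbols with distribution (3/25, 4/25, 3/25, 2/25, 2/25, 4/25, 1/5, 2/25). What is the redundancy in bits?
0.0809 bits

Redundancy measures how far a source is from maximum entropy:
R = H_max - H(X)

Maximum entropy for 8 symbols: H_max = log_2(8) = 3.0000 bits
Actual entropy: H(X) = 2.9191 bits
Redundancy: R = 3.0000 - 2.9191 = 0.0809 bits

This redundancy represents potential for compression: the source could be compressed by 0.0809 bits per symbol.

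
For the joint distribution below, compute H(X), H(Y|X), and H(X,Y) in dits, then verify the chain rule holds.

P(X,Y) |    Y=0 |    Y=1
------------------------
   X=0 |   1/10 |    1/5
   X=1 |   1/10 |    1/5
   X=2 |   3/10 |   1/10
H(X,Y) = 0.7365, H(X) = 0.4729, H(Y|X) = 0.2635 (all in dits)

Chain rule: H(X,Y) = H(X) + H(Y|X)

Left side — joint entropy directly:
H(X,Y) = -Σ p(x,y) log p(x,y) = 0.7365 dits

Right side — compute H(Y|X) from the conditional distributions:
P(X) = (3/10, 3/10, 2/5), so H(X) = 0.4729 dits
H(Y|X) = Σ_x P(X=x) · H(Y|X=x):
  P(Y|X=0) = (1/3, 2/3), H(Y|X=0) = 0.2764, weight P(X=0) = 3/10
  P(Y|X=1) = (1/3, 2/3), H(Y|X=1) = 0.2764, weight P(X=1) = 3/10
  P(Y|X=2) = (3/4, 1/4), H(Y|X=2) = 0.2442, weight P(X=2) = 2/5
H(Y|X) = 0.2635 dits

H(X) + H(Y|X) = 0.4729 + 0.2635 = 0.7365 dits

Both sides equal 0.7365 dits. ✓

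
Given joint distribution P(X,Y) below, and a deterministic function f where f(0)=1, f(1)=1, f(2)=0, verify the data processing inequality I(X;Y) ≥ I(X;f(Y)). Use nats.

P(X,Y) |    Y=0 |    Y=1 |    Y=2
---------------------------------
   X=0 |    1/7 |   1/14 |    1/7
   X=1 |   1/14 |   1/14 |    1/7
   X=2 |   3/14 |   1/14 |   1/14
I(X;Y) = 0.0477, I(X;f(Y)) = 0.0346, inequality holds: 0.0477 ≥ 0.0346

Data Processing Inequality: For any Markov chain X → Y → Z, we have I(X;Y) ≥ I(X;Z).

Here Z = f(Y) is a deterministic function of Y, forming X → Y → Z.

Original I(X;Y) = 0.0477 nats

After applying f:
P(X,Z) where Z=f(Y):
- P(X,Z=0) = P(X,Y=2)
- P(X,Z=1) = P(X,Y=0) + P(X,Y=1)

I(X;Z) = I(X;f(Y)) = 0.0346 nats

Verification: 0.0477 ≥ 0.0346 ✓

Information cannot be created by processing; the function f can only lose information about X.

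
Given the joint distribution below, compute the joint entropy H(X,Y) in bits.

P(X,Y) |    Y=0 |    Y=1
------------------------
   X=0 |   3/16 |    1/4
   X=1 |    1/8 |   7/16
1.8496 bits

Joint entropy is H(X,Y) = -Σ_{x,y} p(x,y) log p(x,y).

Summing over all non-zero entries:
H(X,Y) = -[3/16·log_2(3/16) + 1/4·log_2(1/4) + 1/8·log_2(1/8) + 7/16·log_2(7/16)]
H(X,Y) = 1.8496 bits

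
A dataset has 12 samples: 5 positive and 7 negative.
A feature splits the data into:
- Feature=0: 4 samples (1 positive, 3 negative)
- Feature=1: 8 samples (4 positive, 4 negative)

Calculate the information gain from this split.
0.0428 bits

Information Gain = H(Y) - H(Y|Feature)

Before split:
P(positive) = 5/12 = 0.4167
H(Y) = 0.9799 bits

After split:
Feature=0: H = 0.8113 bits (weight = 4/12)
Feature=1: H = 1.0000 bits (weight = 8/12)
H(Y|Feature) = (4/12)×0.8113 + (8/12)×1.0000 = 0.9371 bits

Information Gain = 0.9799 - 0.9371 = 0.0428 bits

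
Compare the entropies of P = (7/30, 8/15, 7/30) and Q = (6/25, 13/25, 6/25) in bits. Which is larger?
Q

Computing entropies in bits:
H(P) = 1.4635
H(Q) = 1.4788

Distribution Q has higher entropy.

Intuition: The distribution closer to uniform (more spread out) has higher entropy.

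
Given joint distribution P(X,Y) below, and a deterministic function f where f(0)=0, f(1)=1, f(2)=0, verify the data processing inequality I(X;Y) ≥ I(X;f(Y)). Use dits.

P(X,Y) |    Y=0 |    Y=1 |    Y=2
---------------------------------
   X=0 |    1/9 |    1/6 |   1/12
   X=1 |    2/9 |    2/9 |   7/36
I(X;Y) = 0.0029, I(X;f(Y)) = 0.0027, inequality holds: 0.0029 ≥ 0.0027

Data Processing Inequality: For any Markov chain X → Y → Z, we have I(X;Y) ≥ I(X;Z).

Here Z = f(Y) is a deterministic function of Y, forming X → Y → Z.

Original I(X;Y) = 0.0029 dits

After applying f:
P(X,Z) where Z=f(Y):
- P(X,Z=0) = P(X,Y=0) + P(X,Y=2)
- P(X,Z=1) = P(X,Y=1)

I(X;Z) = I(X;f(Y)) = 0.0027 dits

Verification: 0.0029 ≥ 0.0027 ✓

Information cannot be created by processing; the function f can only lose information about X.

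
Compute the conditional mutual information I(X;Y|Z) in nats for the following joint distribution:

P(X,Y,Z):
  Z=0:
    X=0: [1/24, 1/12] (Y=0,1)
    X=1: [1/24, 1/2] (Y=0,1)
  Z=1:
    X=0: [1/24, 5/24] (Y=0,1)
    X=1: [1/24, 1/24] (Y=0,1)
0.0418 nats

Conditional mutual information: I(X;Y|Z) = H(X|Z) + H(Y|Z) - H(X,Y|Z)

H(Z) = 0.6365
H(X,Z) = 1.1457 → H(X|Z) = 0.5092
H(Y,Z) = 1.0751 → H(Y|Z) = 0.4386
H(X,Y,Z) = 1.5425 → H(X,Y|Z) = 0.9060

I(X;Y|Z) = 0.5092 + 0.4386 - 0.9060 = 0.0418 nats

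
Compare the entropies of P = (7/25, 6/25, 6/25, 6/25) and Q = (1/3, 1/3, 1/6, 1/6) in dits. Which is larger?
P

Computing entropies in dits:
H(P) = 0.6010
H(Q) = 0.5775

Distribution P has higher entropy.

Intuition: The distribution closer to uniform (more spread out) has higher entropy.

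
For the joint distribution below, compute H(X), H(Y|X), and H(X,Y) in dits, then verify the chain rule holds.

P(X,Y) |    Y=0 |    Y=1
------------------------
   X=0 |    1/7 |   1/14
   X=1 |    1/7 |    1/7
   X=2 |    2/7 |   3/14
H(X,Y) = 0.7429, H(X) = 0.4493, H(Y|X) = 0.2935 (all in dits)

Chain rule: H(X,Y) = H(X) + H(Y|X)

Left side — joint entropy directly:
H(X,Y) = -Σ p(x,y) log p(x,y) = 0.7429 dits

Right side — compute H(Y|X) from the conditional distributions:
P(X) = (3/14, 2/7, 1/2), so H(X) = 0.4493 dits
H(Y|X) = Σ_x P(X=x) · H(Y|X=x):
  P(Y|X=0) = (2/3, 1/3), H(Y|X=0) = 0.2764, weight P(X=0) = 3/14
  P(Y|X=1) = (1/2, 1/2), H(Y|X=1) = 0.3010, weight P(X=1) = 2/7
  P(Y|X=2) = (4/7, 3/7), H(Y|X=2) = 0.2966, weight P(X=2) = 1/2
H(Y|X) = 0.2935 dits

H(X) + H(Y|X) = 0.4493 + 0.2935 = 0.7429 dits

Both sides equal 0.7429 dits. ✓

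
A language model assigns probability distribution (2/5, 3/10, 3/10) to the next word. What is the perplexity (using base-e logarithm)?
2.9710

Perplexity is e^H (or exp(H) for natural log).

First, H = -Σ p log p = 1.0889 nats
Perplexity = e^1.0889 = 2.9710

Interpretation: The model's uncertainty is equivalent to choosing uniformly among 3.0 options.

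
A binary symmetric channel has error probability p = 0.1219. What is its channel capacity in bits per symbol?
0.4652 bits

For a binary symmetric channel (BSC) with error probability p:
Capacity C = 1 - H(p) bits per symbol

where H(p) = -p log₂(p) - (1-p) log₂(1-p) is the binary entropy function.

H(0.1219) = 0.5348 bits
C = 1 - 0.5348 = 0.4652 bits per symbol

This means we can reliably transmit up to 0.4652 bits of information per channel use.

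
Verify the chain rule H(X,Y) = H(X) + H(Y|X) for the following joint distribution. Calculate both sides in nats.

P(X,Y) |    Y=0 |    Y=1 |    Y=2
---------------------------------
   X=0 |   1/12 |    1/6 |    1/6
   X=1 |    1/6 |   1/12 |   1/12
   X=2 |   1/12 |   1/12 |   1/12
H(X,Y) = 2.1383, H(X) = 1.0776, H(Y|X) = 1.0608 (all in nats)

Chain rule: H(X,Y) = H(X) + H(Y|X)

Left side — joint entropy directly:
H(X,Y) = -Σ p(x,y) log p(x,y) = 2.1383 nats

Right side — compute H(Y|X) from the conditional distributions:
P(X) = (5/12, 1/3, 1/4), so H(X) = 1.0776 nats
H(Y|X) = Σ_x P(X=x) · H(Y|X=x):
  P(Y|X=0) = (1/5, 2/5, 2/5), H(Y|X=0) = 1.0549, weight P(X=0) = 5/12
  P(Y|X=1) = (1/2, 1/4, 1/4), H(Y|X=1) = 1.0397, weight P(X=1) = 1/3
  P(Y|X=2) = (1/3, 1/3, 1/3), H(Y|X=2) = 1.0986, weight P(X=2) = 1/4
H(Y|X) = 1.0608 nats

H(X) + H(Y|X) = 1.0776 + 1.0608 = 2.1383 nats

Both sides equal 2.1383 nats. ✓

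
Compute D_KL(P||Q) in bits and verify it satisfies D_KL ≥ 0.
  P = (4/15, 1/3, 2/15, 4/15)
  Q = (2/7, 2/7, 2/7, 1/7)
0.1411 bits

KL divergence satisfies the Gibbs inequality: D_KL(P||Q) ≥ 0 for all distributions P, Q.

D_KL(P||Q) = Σ p(x) log(p(x)/q(x))
Term by term:
  x=0: 4/15 × log_2[(4/15)/(2/7)] = -0.0265
  x=1: 1/3 × log_2[(1/3)/(2/7)] = 0.0741
  x=2: 2/15 × log_2[(2/15)/(2/7)] = -0.1466
  x=3: 4/15 × log_2[(4/15)/(1/7)] = 0.2401
D_KL(P||Q) = 0.1411 bits

D_KL(P||Q) = 0.1411 ≥ 0 ✓

This non-negativity is a fundamental property: relative entropy cannot be negative because it measures how different Q is from P.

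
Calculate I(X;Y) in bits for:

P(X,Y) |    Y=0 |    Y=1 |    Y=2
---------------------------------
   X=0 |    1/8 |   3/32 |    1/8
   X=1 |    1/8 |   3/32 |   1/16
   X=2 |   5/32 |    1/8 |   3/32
0.0130 bits

Mutual information: I(X;Y) = H(X) + H(Y) - H(X,Y)

Marginals:
P(X) = (11/32, 9/32, 3/8), H(X) = 1.5749 bits
P(Y) = (13/32, 5/16, 9/32), H(Y) = 1.5671 bits

Joint entropy: H(X,Y) = 3.1289 bits

I(X;Y) = 1.5749 + 1.5671 - 3.1289 = 0.0130 bits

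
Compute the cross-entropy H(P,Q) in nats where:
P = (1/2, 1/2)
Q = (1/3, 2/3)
0.7520 nats

Cross-entropy: H(P,Q) = -Σ p(x) log q(x)

Alternatively: H(P,Q) = H(P) + D_KL(P||Q)
H(P) = 0.6931 nats
D_KL(P||Q) = 0.0589 nats

H(P,Q) = 0.6931 + 0.0589 = 0.7520 nats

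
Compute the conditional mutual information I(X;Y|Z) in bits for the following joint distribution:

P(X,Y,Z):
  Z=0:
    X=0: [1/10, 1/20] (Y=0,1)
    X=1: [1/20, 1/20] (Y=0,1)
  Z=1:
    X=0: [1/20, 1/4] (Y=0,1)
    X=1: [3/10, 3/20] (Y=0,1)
0.1443 bits

Conditional mutual information: I(X;Y|Z) = H(X|Z) + H(Y|Z) - H(X,Y|Z)

H(Z) = 0.8113
H(X,Z) = 1.7822 → H(X|Z) = 0.9710
H(Y,Z) = 1.8016 → H(Y|Z) = 0.9903
H(X,Y,Z) = 2.6282 → H(X,Y|Z) = 1.8169

I(X;Y|Z) = 0.9710 + 0.9903 - 1.8169 = 0.1443 bits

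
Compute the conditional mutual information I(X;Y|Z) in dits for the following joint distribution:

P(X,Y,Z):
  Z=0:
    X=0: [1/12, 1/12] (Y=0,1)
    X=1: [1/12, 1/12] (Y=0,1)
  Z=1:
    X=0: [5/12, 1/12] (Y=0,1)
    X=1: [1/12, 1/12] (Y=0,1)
0.0148 dits

Conditional mutual information: I(X;Y|Z) = H(X|Z) + H(Y|Z) - H(X,Y|Z)

H(Z) = 0.2764
H(X,Z) = 0.5396 → H(X|Z) = 0.2632
H(Y,Z) = 0.5396 → H(Y|Z) = 0.2632
H(X,Y,Z) = 0.7879 → H(X,Y|Z) = 0.5115

I(X;Y|Z) = 0.2632 + 0.2632 - 0.5115 = 0.0148 dits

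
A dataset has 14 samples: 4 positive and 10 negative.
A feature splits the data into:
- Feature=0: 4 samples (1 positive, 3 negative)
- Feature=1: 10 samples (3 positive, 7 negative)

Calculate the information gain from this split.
0.0018 bits

Information Gain = H(Y) - H(Y|Feature)

Before split:
P(positive) = 4/14 = 0.2857
H(Y) = 0.8631 bits

After split:
Feature=0: H = 0.8113 bits (weight = 4/14)
Feature=1: H = 0.8813 bits (weight = 10/14)
H(Y|Feature) = (4/14)×0.8113 + (10/14)×0.8813 = 0.8613 bits

Information Gain = 0.8631 - 0.8613 = 0.0018 bits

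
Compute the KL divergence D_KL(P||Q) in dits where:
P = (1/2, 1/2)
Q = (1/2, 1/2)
0.0000 dits

KL divergence: D_KL(P||Q) = Σ p(x) log(p(x)/q(x))

Computing term by term:
  x=0: 1/2 × log_10[(1/2)/(1/2)] = 1/2 × 0.0000 = 0.0000
  x=1: 1/2 × log_10[(1/2)/(1/2)] = 1/2 × 0.0000 = 0.0000

D_KL(P||Q) = 0.0000 dits

Note: KL divergence is always non-negative and equals 0 iff P = Q.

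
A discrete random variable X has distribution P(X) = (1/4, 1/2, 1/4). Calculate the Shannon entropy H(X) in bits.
1.5000 bits

Shannon entropy is H(X) = -Σ p(x) log p(x).

For P = (1/4, 1/2, 1/4):
H = -1/4 × log_2(1/4) -1/2 × log_2(1/2) -1/4 × log_2(1/4)
H = 1.5000 bits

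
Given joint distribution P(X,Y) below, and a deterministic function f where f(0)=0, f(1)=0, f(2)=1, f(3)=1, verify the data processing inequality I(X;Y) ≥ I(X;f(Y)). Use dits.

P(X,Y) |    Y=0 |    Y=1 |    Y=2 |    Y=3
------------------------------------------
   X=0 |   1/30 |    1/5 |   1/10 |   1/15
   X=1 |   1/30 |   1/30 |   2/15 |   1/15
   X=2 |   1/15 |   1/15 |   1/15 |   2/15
I(X;Y) = 0.0419, I(X;f(Y)) = 0.0166, inequality holds: 0.0419 ≥ 0.0166

Data Processing Inequality: For any Markov chain X → Y → Z, we have I(X;Y) ≥ I(X;Z).

Here Z = f(Y) is a deterministic function of Y, forming X → Y → Z.

Original I(X;Y) = 0.0419 dits

After applying f:
P(X,Z) where Z=f(Y):
- P(X,Z=0) = P(X,Y=0) + P(X,Y=1)
- P(X,Z=1) = P(X,Y=2) + P(X,Y=3)

I(X;Z) = I(X;f(Y)) = 0.0166 dits

Verification: 0.0419 ≥ 0.0166 ✓

Information cannot be created by processing; the function f can only lose information about X.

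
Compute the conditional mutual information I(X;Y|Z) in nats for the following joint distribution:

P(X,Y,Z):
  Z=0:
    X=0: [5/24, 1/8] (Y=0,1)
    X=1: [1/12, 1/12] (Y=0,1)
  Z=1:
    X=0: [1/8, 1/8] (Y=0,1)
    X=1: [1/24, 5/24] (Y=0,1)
0.0359 nats

Conditional mutual information: I(X;Y|Z) = H(X|Z) + H(Y|Z) - H(X,Y|Z)

H(Z) = 0.6931
H(X,Z) = 1.3580 → H(X|Z) = 0.6648
H(Y,Z) = 1.3510 → H(Y|Z) = 0.6579
H(X,Y,Z) = 1.9800 → H(X,Y|Z) = 1.2868

I(X;Y|Z) = 0.6648 + 0.6579 - 1.2868 = 0.0359 nats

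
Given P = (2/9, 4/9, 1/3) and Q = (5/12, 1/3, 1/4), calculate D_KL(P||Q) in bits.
0.1213 bits

KL divergence: D_KL(P||Q) = Σ p(x) log(p(x)/q(x))

Computing term by term:
  x=0: 2/9 × log_2[(2/9)/(5/12)] = 2/9 × -0.9069 = -0.2015
  x=1: 4/9 × log_2[(4/9)/(1/3)] = 4/9 × 0.4150 = 0.1845
  x=2: 1/3 × log_2[(1/3)/(1/4)] = 1/3 × 0.4150 = 0.1383

D_KL(P||Q) = 0.1213 bits

Note: KL divergence is always non-negative and equals 0 iff P = Q.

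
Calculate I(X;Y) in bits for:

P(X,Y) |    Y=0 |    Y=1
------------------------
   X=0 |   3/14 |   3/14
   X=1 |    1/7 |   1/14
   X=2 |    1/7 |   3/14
0.0279 bits

Mutual information: I(X;Y) = H(X) + H(Y) - H(X,Y)

Marginals:
P(X) = (3/7, 3/14, 5/14), H(X) = 1.5306 bits
P(Y) = (1/2, 1/2), H(Y) = 1.0000 bits

Joint entropy: H(X,Y) = 2.5027 bits

I(X;Y) = 1.5306 + 1.0000 - 2.5027 = 0.0279 bits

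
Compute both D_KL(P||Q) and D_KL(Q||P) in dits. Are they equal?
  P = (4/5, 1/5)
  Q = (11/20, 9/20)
D_KL(P||Q) = 0.0597, D_KL(Q||P) = 0.0690

KL divergence is not symmetric: D_KL(P||Q) ≠ D_KL(Q||P) in general.

D_KL(P||Q) = 0.0597 dits
D_KL(Q||P) = 0.0690 dits

No, they are not equal!

This asymmetry is why KL divergence is not a true distance metric.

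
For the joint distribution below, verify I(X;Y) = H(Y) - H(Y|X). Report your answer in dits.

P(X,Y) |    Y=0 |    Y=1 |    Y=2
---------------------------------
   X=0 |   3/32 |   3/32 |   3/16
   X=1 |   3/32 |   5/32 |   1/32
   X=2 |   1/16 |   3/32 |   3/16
I(X;Y) = 0.0366 dits

Mutual information has multiple equivalent forms:
- I(X;Y) = H(X) - H(X|Y)
- I(X;Y) = H(Y) - H(Y|X)
- I(X;Y) = H(X) + H(Y) - H(X,Y)

Computing all quantities:
H(X) = 0.4741, H(Y) = 0.4689, H(X,Y) = 0.9064
H(X|Y) = 0.4375, H(Y|X) = 0.4323

Verification:
H(X) - H(X|Y) = 0.4741 - 0.4375 = 0.0366
H(Y) - H(Y|X) = 0.4689 - 0.4323 = 0.0366
H(X) + H(Y) - H(X,Y) = 0.4741 + 0.4689 - 0.9064 = 0.0366

All forms give I(X;Y) = 0.0366 dits. ✓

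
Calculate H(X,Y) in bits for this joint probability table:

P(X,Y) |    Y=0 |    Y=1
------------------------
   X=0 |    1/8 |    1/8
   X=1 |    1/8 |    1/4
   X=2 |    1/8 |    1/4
2.5000 bits

Joint entropy is H(X,Y) = -Σ_{x,y} p(x,y) log p(x,y).

Summing over all non-zero entries:
H(X,Y) = -[1/8·log_2(1/8) + 1/8·log_2(1/8) + 1/8·log_2(1/8) + 1/4·log_2(1/4) + 1/8·log_2(1/8) + 1/4·log_2(1/4)]
H(X,Y) = 2.5000 bits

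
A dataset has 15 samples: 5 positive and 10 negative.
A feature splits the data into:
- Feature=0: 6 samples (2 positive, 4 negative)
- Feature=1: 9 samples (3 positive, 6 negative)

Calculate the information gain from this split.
0.0000 bits

Information Gain = H(Y) - H(Y|Feature)

Before split:
P(positive) = 5/15 = 0.3333
H(Y) = 0.9183 bits

After split:
Feature=0: H = 0.9183 bits (weight = 6/15)
Feature=1: H = 0.9183 bits (weight = 9/15)
H(Y|Feature) = (6/15)×0.9183 + (9/15)×0.9183 = 0.9183 bits

Information Gain = 0.9183 - 0.9183 = 0.0000 bits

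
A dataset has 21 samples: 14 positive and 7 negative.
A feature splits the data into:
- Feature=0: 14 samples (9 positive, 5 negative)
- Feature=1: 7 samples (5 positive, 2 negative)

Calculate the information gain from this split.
0.0037 bits

Information Gain = H(Y) - H(Y|Feature)

Before split:
P(positive) = 14/21 = 0.6667
H(Y) = 0.9183 bits

After split:
Feature=0: H = 0.9403 bits (weight = 14/21)
Feature=1: H = 0.8631 bits (weight = 7/21)
H(Y|Feature) = (14/21)×0.9403 + (7/21)×0.8631 = 0.9146 bits

Information Gain = 0.9183 - 0.9146 = 0.0037 bits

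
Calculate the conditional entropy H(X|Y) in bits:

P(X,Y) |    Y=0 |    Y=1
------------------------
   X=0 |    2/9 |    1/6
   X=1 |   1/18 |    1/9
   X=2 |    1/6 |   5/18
1.4500 bits

Using the chain rule: H(X|Y) = H(X,Y) - H(Y)

First, compute H(X,Y) = 2.4411 bits

Marginal P(Y) = (4/9, 5/9)
H(Y) = 0.9911 bits

H(X|Y) = H(X,Y) - H(Y) = 2.4411 - 0.9911 = 1.4500 bits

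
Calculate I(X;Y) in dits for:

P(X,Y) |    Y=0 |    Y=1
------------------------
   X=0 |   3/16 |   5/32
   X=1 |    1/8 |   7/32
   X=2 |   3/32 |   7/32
0.0097 dits

Mutual information: I(X;Y) = H(X) + H(Y) - H(X,Y)

Marginals:
P(X) = (11/32, 11/32, 5/16), H(X) = 0.4767 dits
P(Y) = (13/32, 19/32), H(Y) = 0.2934 dits

Joint entropy: H(X,Y) = 0.7603 dits

I(X;Y) = 0.4767 + 0.2934 - 0.7603 = 0.0097 dits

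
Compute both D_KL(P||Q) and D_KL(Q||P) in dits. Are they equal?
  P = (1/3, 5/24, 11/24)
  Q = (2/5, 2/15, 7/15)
D_KL(P||Q) = 0.0104, D_KL(Q||P) = 0.0095

KL divergence is not symmetric: D_KL(P||Q) ≠ D_KL(Q||P) in general.

D_KL(P||Q) = 0.0104 dits
D_KL(Q||P) = 0.0095 dits

No, they are not equal!

This asymmetry is why KL divergence is not a true distance metric.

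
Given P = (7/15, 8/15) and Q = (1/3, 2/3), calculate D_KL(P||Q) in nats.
0.0380 nats

KL divergence: D_KL(P||Q) = Σ p(x) log(p(x)/q(x))

Computing term by term:
  x=0: 7/15 × log_e[(7/15)/(1/3)] = 7/15 × 0.3365 = 0.1570
  x=1: 8/15 × log_e[(8/15)/(2/3)] = 8/15 × -0.2231 = -0.1190

D_KL(P||Q) = 0.0380 nats

Note: KL divergence is always non-negative and equals 0 iff P = Q.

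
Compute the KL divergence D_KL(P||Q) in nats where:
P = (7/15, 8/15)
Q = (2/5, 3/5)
0.0091 nats

KL divergence: D_KL(P||Q) = Σ p(x) log(p(x)/q(x))

Computing term by term:
  x=0: 7/15 × log_e[(7/15)/(2/5)] = 7/15 × 0.1542 = 0.0719
  x=1: 8/15 × log_e[(8/15)/(3/5)] = 8/15 × -0.1178 = -0.0628

D_KL(P||Q) = 0.0091 nats

Note: KL divergence is always non-negative and equals 0 iff P = Q.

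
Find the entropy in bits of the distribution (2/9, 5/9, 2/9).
1.4355 bits

Shannon entropy is H(X) = -Σ p(x) log p(x).

For P = (2/9, 5/9, 2/9):
H = -2/9 × log_2(2/9) -5/9 × log_2(5/9) -2/9 × log_2(2/9)
H = 1.4355 bits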